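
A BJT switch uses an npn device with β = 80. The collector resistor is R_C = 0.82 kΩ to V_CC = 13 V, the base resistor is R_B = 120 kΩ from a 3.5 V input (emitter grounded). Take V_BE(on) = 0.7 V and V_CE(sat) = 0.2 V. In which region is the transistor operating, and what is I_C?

active; I_C ≈ 1.9 mA

Assume active. Base-emitter loop: I_B = (V_BB − V_BE)/R_B = (3.5 − 0.7)/120 = 0.0233 mA.
I_C = β·I_B = 80×0.0233 = 1.87 mA.
V_CE = V_CC − I_C·R_C = 13 − 1.87×0.82 = 11.5 V > V_CE(sat), so the active-region assumption holds.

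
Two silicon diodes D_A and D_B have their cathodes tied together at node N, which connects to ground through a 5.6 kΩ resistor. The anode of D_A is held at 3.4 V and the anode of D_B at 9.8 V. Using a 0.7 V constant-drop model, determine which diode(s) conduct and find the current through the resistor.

Only D_B conducts; I_R ≈ 1.6 mA

Assume both conduct. Then node N would need to be at both 3.4−0.7 = 2.7 V and 9.8−0.7 = 9.1 V, which is impossible.
Assume only D_B conducts: V_N = 9.8 − 0.7 = 9.1 V, so I_R = 9.1/5.6 = 1.63 mA.
Check D_A: its anode-to-cathode voltage is 3.4 − 9.1 = -5.7 V < 0.7 V, so it is off. The assumption is consistent.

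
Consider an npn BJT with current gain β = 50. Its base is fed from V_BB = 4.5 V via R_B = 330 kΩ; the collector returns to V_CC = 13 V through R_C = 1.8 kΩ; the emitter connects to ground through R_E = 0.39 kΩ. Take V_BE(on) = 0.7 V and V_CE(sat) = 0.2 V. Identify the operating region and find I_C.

Assume active. Base-emitter loop: I_B = (V_BB − V_BE)/(R_B + (β+1)R_E) = (4.5 − 0.7)/(330 + 51×0.39) = 0.0109 mA.
I_C = β·I_B = 50×0.0109 = 0.543 mA.
V_CE = V_CC − I_C·R_C − I_E·R_E = 13 − 0.543×1.8 − 0.554×0.39 = 11.8 V > V_CE(sat), so the active-region assumption holds.

active; I_C ≈ 0.54 mA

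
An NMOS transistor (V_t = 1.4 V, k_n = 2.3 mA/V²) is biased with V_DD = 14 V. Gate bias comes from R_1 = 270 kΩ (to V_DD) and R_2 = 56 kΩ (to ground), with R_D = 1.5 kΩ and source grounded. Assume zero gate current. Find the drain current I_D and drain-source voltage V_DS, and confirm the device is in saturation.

I_D ≈ 1.2 mA, V_DS ≈ 12 V

V_G = V_DD·R_2/(R_1+R_2) = 14×56/326 = 2.4 V. With the source grounded, V_GS = V_G = 2.4 V.
Assume saturation: I_D = (k_n/2)(V_GS − V_t)² = (2.3/2)×(2.4 − 1.4)² = 1.15×1² = 1.16 mA.
V_DS = V_DD − I_D·R_D = 14 − 1.16×1.5 = 12.3 V.
Saturation requires V_DS ≥ V_GS − V_t = 1 V; 12.3 ≥ 1 ✓.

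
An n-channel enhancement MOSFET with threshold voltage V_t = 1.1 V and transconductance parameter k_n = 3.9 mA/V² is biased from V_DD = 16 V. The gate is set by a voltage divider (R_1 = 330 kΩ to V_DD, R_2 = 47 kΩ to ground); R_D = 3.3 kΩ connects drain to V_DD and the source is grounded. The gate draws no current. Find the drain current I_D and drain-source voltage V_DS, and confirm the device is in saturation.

V_G = V_DD·R_2/(R_1+R_2) = 16×47/377 = 1.99 V. With the source grounded, V_GS = V_G = 1.99 V.
Assume saturation: I_D = (k_n/2)(V_GS − V_t)² = (3.9/2)×(1.99 − 1.1)² = 1.95×0.895² = 1.56 mA.
V_DS = V_DD − I_D·R_D = 16 − 1.56×3.3 = 10.8 V.
Saturation requires V_DS ≥ V_GS − V_t = 0.895 V; 10.8 ≥ 0.895 ✓.

I_D ≈ 1.6 mA, V_DS ≈ 11 V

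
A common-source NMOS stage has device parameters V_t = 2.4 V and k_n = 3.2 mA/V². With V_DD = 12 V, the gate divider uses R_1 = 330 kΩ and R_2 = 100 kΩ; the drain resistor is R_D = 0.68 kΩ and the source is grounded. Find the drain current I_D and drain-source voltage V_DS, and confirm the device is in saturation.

V_G = V_DD·R_2/(R_1+R_2) = 12×100/430 = 2.79 V. With the source grounded, V_GS = V_G = 2.79 V.
Assume saturation: I_D = (k_n/2)(V_GS − V_t)² = (3.2/2)×(2.79 − 2.4)² = 1.6×0.391² = 0.244 mA.
V_DS = V_DD − I_D·R_D = 12 − 0.244×0.68 = 11.8 V.
Saturation requires V_DS ≥ V_GS − V_t = 0.391 V; 11.8 ≥ 0.391 ✓.

I_D ≈ 0.24 mA, V_DS ≈ 12 V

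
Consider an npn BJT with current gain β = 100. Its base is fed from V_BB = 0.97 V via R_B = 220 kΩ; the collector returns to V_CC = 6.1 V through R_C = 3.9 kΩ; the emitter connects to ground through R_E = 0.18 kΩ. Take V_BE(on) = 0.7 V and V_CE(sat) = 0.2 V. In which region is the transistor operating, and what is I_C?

Assume active. Base-emitter loop: I_B = (V_BB − V_BE)/(R_B + (β+1)R_E) = (0.97 − 0.7)/(220 + 101×0.18) = 0.00113 mA.
I_C = β·I_B = 100×0.00113 = 0.113 mA.
V_CE = V_CC − I_C·R_C − I_E·R_E = 6.1 − 0.113×3.9 − 0.114×0.18 = 5.64 V > V_CE(sat), so the active-region assumption holds.

active; I_C ≈ 0.11 mA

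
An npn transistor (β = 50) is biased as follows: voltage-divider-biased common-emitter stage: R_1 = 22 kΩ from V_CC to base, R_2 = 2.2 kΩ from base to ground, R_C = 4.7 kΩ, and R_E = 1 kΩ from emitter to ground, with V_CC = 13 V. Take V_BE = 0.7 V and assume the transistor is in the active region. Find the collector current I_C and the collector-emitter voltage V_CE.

I_C ≈ 0.45 mA, V_CE ≈ 10 V

Thevenize the base divider: V_Th = V_CC·R_2/(R_1+R_2) = 13×2.2/24.2 = 1.18 V, R_Th = R_1‖R_2 = 2 kΩ.
Base-emitter loop: V_Th = I_B·R_Th + V_BE + (β+1)I_B·R_E, so I_B = (1.18 − 0.7) / (2 + 51×1) = 0.00909 mA.
I_C = β·I_B = 50×0.00909 = 0.455 mA, and I_E = (β+1)I_B = 0.464 mA.
V_CE = V_CC − I_C·R_C − I_E·R_E = 13 − 0.455×4.7 − 0.464×1 = 10.4 V.
V_CE = 10.4 V > 0.2 V confirms active-region operation.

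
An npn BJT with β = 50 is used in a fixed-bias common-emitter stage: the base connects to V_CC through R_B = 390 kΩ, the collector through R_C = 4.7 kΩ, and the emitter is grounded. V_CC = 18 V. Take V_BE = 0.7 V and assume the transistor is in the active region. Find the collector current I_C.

Base loop: V_CC = I_B·R_B + V_BE, so I_B = (18 − 0.7)/390 kΩ = 0.0444 mA.
In the active region I_C = β·I_B = 50 × 0.0444 = 2.22 mA.
Collector loop: V_CE = V_CC − I_C·R_C = 18 − 2.22×4.7 = 7.58 V.
Since V_CE = 7.58 V > V_CE(sat) ≈ 0.2 V, the transistor is in the active region as assumed.

I_C ≈ 2.2 mA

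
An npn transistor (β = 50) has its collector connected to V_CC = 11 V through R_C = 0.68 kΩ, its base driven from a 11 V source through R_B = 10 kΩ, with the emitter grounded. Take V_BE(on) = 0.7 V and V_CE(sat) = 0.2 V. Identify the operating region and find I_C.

Assume active: I_B = (11 − 0.7)/10 = 1.03 mA, giving I_C = β·I_B = 51.5 mA.
But then V_CE = 11 − 51.5×0.68 = -24 V < V_CE(sat) = 0.2 V — impossible in the active region.
So the transistor is saturated. With V_CE = 0.2 V, I_C = (V_CC − 0.2)/R_C = 10.8/0.68 = 15.9 mA.
Check: β·I_B = 51.5 mA > I_C = 15.9 mA, confirming saturation.

saturation; I_C ≈ 16 mA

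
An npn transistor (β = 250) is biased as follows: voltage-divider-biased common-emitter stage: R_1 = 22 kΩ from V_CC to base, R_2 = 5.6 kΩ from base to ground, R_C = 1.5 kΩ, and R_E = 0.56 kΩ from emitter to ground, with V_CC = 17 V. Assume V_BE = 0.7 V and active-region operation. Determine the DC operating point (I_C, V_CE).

Thevenize the base divider: V_Th = V_CC·R_2/(R_1+R_2) = 17×5.6/27.6 = 3.45 V, R_Th = R_1‖R_2 = 4.46 kΩ.
Base-emitter loop: V_Th = I_B·R_Th + V_BE + (β+1)I_B·R_E, so I_B = (3.45 − 0.7) / (4.46 + 251×0.56) = 0.019 mA.
I_C = β·I_B = 250×0.019 = 4.74 mA, and I_E = (β+1)I_B = 4.76 mA.
V_CE = V_CC − I_C·R_C − I_E·R_E = 17 − 4.74×1.5 − 4.76×0.56 = 7.23 V.
V_CE = 7.23 V > 0.2 V confirms active-region operation.

I_C ≈ 4.7 mA, V_CE ≈ 7.2 V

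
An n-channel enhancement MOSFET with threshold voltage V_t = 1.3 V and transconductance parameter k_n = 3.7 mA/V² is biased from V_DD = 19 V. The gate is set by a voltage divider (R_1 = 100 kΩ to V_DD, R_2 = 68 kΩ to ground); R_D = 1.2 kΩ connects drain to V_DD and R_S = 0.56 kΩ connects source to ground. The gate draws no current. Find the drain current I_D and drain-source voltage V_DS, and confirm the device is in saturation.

I_D ≈ 7.8 mA, V_DS ≈ 5.4 V

V_G = V_DD·R_2/(R_1+R_2) = 19×68/168 = 7.69 V.
Assume saturation: I_D = (k_n/2)(V_GS − V_t)² with V_GS = V_G − I_D·R_S = 7.69 − 0.56·I_D.
Substituting gives 0.58·I_D² − 14.2·I_D + 75.6 = 0, with roots I_D = 7.76 or 16.8 mA.
The root I_D = 16.8 mA gives V_GS = -1.71 V ≤ V_t, so take I_D = 7.76 mA.
Then V_GS = 3.35 V and V_DS = V_DD − I_D(R_D+R_S) = 19 − 7.76×1.76 = 5.35 V.
Saturation requires V_DS ≥ V_GS − V_t = 2.05 V; 5.35 ≥ 2.05 ✓.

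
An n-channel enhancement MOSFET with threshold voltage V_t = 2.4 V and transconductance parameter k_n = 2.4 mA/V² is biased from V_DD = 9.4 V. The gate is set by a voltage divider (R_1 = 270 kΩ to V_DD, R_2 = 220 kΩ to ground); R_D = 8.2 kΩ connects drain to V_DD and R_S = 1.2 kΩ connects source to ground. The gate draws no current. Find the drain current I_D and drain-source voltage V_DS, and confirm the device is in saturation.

I_D ≈ 0.83 mA, V_DS ≈ 1.6 V

V_G = V_DD·R_2/(R_1+R_2) = 9.4×220/490 = 4.22 V.
Assume saturation: I_D = (k_n/2)(V_GS − V_t)² with V_GS = V_G − I_D·R_S = 4.22 − 1.2·I_D.
Substituting gives 1.73·I_D² − 6.24·I_D + 3.98 = 0, with roots I_D = 0.826 or 2.79 mA.
The root I_D = 2.79 mA gives V_GS = 0.876 V ≤ V_t, so take I_D = 0.826 mA.
Then V_GS = 3.23 V and V_DS = V_DD − I_D(R_D+R_S) = 9.4 − 0.826×9.4 = 1.64 V.
Saturation requires V_DS ≥ V_GS − V_t = 0.83 V; 1.64 ≥ 0.83 ✓.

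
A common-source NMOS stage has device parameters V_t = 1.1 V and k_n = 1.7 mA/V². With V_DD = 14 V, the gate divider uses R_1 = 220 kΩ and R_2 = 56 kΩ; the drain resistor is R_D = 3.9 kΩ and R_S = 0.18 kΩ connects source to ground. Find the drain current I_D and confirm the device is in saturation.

I_D ≈ 1.7 mA

V_G = V_DD·R_2/(R_1+R_2) = 14×56/276 = 2.84 V.
Assume saturation: I_D = (k_n/2)(V_GS − V_t)² with V_GS = V_G − I_D·R_S = 2.84 − 0.18·I_D.
Substituting gives 0.0275·I_D² − 1.53·I_D + 2.58 = 0, with roots I_D = 1.73 or 53.9 mA.
The root I_D = 53.9 mA gives V_GS = -6.86 V ≤ V_t, so take I_D = 1.73 mA.
Then V_GS = 2.53 V and V_DS = V_DD − I_D(R_D+R_S) = 14 − 1.73×4.08 = 6.92 V.
Saturation requires V_DS ≥ V_GS − V_t = 1.43 V; 6.92 ≥ 1.43 ✓.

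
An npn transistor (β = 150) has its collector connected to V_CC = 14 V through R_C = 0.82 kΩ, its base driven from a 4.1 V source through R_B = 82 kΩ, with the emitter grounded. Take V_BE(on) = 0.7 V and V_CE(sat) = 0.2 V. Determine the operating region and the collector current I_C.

active; I_C ≈ 6.2 mA

Assume active. Base-emitter loop: I_B = (V_BB − V_BE)/R_B = (4.1 − 0.7)/82 = 0.0415 mA.
I_C = β·I_B = 150×0.0415 = 6.22 mA.
V_CE = V_CC − I_C·R_C = 14 − 6.22×0.82 = 8.9 V > V_CE(sat), so the active-region assumption holds.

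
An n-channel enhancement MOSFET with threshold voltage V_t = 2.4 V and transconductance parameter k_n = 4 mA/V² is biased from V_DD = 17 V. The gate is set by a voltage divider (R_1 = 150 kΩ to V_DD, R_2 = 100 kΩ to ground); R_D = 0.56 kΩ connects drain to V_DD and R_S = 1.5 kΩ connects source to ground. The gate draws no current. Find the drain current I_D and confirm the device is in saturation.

I_D ≈ 2.2 mA

V_G = V_DD·R_2/(R_1+R_2) = 17×100/250 = 6.8 V.
Assume saturation: I_D = (k_n/2)(V_GS − V_t)² with V_GS = V_G − I_D·R_S = 6.8 − 1.5·I_D.
Substituting gives 4.5·I_D² − 27.4·I_D + 38.7 = 0, with roots I_D = 2.23 or 3.86 mA.
The root I_D = 3.86 mA gives V_GS = 1.01 V ≤ V_t, so take I_D = 2.23 mA.
Then V_GS = 3.46 V and V_DS = V_DD − I_D(R_D+R_S) = 17 − 2.23×2.06 = 12.4 V.
Saturation requires V_DS ≥ V_GS − V_t = 1.06 V; 12.4 ≥ 1.06 ✓.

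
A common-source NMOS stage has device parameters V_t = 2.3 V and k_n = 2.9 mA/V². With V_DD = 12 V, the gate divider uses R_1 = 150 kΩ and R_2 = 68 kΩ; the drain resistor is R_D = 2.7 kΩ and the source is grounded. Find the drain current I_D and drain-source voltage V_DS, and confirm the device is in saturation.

I_D ≈ 3 mA, V_DS ≈ 3.8 V

V_G = V_DD·R_2/(R_1+R_2) = 12×68/218 = 3.74 V. With the source grounded, V_GS = V_G = 3.74 V.
Assume saturation: I_D = (k_n/2)(V_GS − V_t)² = (2.9/2)×(3.74 − 2.3)² = 1.45×1.44² = 3.02 mA.
V_DS = V_DD − I_D·R_D = 12 − 3.02×2.7 = 3.85 V.
Saturation requires V_DS ≥ V_GS − V_t = 1.44 V; 3.85 ≥ 1.44 ✓.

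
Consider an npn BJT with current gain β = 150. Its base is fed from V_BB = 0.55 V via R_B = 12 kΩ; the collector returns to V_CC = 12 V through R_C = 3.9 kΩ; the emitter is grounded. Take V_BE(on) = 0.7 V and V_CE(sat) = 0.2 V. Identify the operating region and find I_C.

V_BB = 0.55 V ≤ V_BE(on) = 0.7 V, so the base-emitter junction is not forward biased.
The transistor is in cutoff: I_B = I_C = 0.

cutoff; I_C ≈ 0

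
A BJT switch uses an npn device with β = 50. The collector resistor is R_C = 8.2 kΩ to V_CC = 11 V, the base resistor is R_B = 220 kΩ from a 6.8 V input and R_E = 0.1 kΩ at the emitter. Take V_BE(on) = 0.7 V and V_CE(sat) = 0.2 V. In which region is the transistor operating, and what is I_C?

saturation; I_C ≈ 1.3 mA

Assume active: I_B = (6.8 − 0.7)/(220 + 51×0.1) = 0.0271 mA, I_C = β·I_B = 1.35 mA.
Then V_CE = 11 − 1.35×8.2 − 1.38×0.1 = -0.249 V < 0.2 V — the active assumption fails.
Re-solve with V_CE = 0.2 V. KCL at the emitter: V_E/R_E = (V_BB−0.7−V_E)/R_B + (V_CC−0.2−V_E)/R_C, giving V_E = 0.133 V.
I_C = (V_CC − 0.2 − V_E)/R_C = (10.8 − 0.133)/8.2 = 1.3 mA.
Check: I_B = (6.1 − 0.133)/220 = 0.0271 mA, and β·I_B = 1.36 mA > I_C, confirming saturation.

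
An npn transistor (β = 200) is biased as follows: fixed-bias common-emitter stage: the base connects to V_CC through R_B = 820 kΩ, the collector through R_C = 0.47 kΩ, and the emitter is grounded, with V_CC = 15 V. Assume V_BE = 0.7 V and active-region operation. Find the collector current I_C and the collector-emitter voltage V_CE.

I_C ≈ 3.5 mA, V_CE ≈ 13 V

Base loop: V_CC = I_B·R_B + V_BE, so I_B = (15 − 0.7)/820 kΩ = 0.0174 mA.
In the active region I_C = β·I_B = 200 × 0.0174 = 3.49 mA.
Collector loop: V_CE = V_CC − I_C·R_C = 15 − 3.49×0.47 = 13.4 V.
Since V_CE = 13.4 V > V_CE(sat) ≈ 0.2 V, the transistor is in the active region as assumed.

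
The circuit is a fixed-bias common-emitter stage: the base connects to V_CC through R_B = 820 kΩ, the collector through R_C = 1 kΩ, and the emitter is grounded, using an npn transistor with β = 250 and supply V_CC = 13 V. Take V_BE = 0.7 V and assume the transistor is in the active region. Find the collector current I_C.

Base loop: V_CC = I_B·R_B + V_BE, so I_B = (13 − 0.7)/820 kΩ = 0.015 mA.
In the active region I_C = β·I_B = 250 × 0.015 = 3.75 mA.
Collector loop: V_CE = V_CC − I_C·R_C = 13 − 3.75×1 = 9.25 V.
Since V_CE = 9.25 V > V_CE(sat) ≈ 0.2 V, the transistor is in the active region as assumed.

I_C ≈ 3.8 mA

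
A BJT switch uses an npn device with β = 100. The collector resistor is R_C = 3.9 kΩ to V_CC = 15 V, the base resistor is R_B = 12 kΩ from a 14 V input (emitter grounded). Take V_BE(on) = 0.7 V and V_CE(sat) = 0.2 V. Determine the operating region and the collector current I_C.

Assume active: I_B = (14 − 0.7)/12 = 1.11 mA, giving I_C = β·I_B = 111 mA.
But then V_CE = 15 − 111×3.9 = -417 V < V_CE(sat) = 0.2 V — impossible in the active region.
So the transistor is saturated. With V_CE = 0.2 V, I_C = (V_CC − 0.2)/R_C = 14.8/3.9 = 3.79 mA.
Check: β·I_B = 111 mA > I_C = 3.79 mA, confirming saturation.

saturation; I_C ≈ 3.8 mA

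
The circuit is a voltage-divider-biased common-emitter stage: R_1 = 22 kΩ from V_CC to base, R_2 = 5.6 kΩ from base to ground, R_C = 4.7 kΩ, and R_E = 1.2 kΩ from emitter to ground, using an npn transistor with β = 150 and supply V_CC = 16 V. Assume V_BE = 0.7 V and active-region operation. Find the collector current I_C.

I_C ≈ 2.1 mA

Thevenize the base divider: V_Th = V_CC·R_2/(R_1+R_2) = 16×5.6/27.6 = 3.25 V, R_Th = R_1‖R_2 = 4.46 kΩ.
Base-emitter loop: V_Th = I_B·R_Th + V_BE + (β+1)I_B·R_E, so I_B = (3.25 − 0.7) / (4.46 + 151×1.2) = 0.0137 mA.
I_C = β·I_B = 150×0.0137 = 2.06 mA, and I_E = (β+1)I_B = 2.07 mA.
V_CE = V_CC − I_C·R_C − I_E·R_E = 16 − 2.06×4.7 − 2.07×1.2 = 3.85 V.
V_CE = 3.85 V > 0.2 V confirms active-region operation.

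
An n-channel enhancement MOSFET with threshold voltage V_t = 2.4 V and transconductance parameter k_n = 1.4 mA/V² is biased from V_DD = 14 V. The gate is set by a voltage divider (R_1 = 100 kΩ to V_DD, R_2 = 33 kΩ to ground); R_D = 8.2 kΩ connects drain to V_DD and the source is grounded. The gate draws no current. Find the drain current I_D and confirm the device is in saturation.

V_G = V_DD·R_2/(R_1+R_2) = 14×33/133 = 3.47 V. With the source grounded, V_GS = V_G = 3.47 V.
Assume saturation: I_D = (k_n/2)(V_GS − V_t)² = (1.4/2)×(3.47 − 2.4)² = 0.7×1.07² = 0.807 mA.
V_DS = V_DD − I_D·R_D = 14 − 0.807×8.2 = 7.38 V.
Saturation requires V_DS ≥ V_GS − V_t = 1.07 V; 7.38 ≥ 1.07 ✓.

I_D ≈ 0.81 mA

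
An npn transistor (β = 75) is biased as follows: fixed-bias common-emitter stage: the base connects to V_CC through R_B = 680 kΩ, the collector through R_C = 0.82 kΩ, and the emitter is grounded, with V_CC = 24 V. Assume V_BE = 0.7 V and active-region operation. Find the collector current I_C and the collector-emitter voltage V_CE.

I_C ≈ 2.6 mA, V_CE ≈ 22 V

Base loop: V_CC = I_B·R_B + V_BE, so I_B = (24 − 0.7)/680 kΩ = 0.0343 mA.
In the active region I_C = β·I_B = 75 × 0.0343 = 2.57 mA.
Collector loop: V_CE = V_CC − I_C·R_C = 24 − 2.57×0.82 = 21.9 V.
Since V_CE = 21.9 V > V_CE(sat) ≈ 0.2 V, the transistor is in the active region as assumed.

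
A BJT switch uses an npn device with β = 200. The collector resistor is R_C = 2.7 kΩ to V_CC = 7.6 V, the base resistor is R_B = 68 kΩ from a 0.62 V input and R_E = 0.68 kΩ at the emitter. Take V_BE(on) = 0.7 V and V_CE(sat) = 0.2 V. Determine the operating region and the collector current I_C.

V_BB = 0.62 V ≤ V_BE(on) = 0.7 V, so the base-emitter junction is not forward biased.
The transistor is in cutoff: I_B = I_C = 0.

cutoff; I_C ≈ 0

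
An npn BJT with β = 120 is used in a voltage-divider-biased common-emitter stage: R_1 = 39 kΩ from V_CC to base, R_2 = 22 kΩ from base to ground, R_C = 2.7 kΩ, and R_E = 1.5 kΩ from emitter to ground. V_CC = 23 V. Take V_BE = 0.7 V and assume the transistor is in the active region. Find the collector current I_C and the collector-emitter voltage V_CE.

Thevenize the base divider: V_Th = V_CC·R_2/(R_1+R_2) = 23×22/61 = 8.3 V, R_Th = R_1‖R_2 = 14.1 kΩ.
Base-emitter loop: V_Th = I_B·R_Th + V_BE + (β+1)I_B·R_E, so I_B = (8.3 − 0.7) / (14.1 + 121×1.5) = 0.0388 mA.
I_C = β·I_B = 120×0.0388 = 4.66 mA, and I_E = (β+1)I_B = 4.7 mA.
V_CE = V_CC − I_C·R_C − I_E·R_E = 23 − 4.66×2.7 − 4.7×1.5 = 3.37 V.
V_CE = 3.37 V > 0.2 V confirms active-region operation.

I_C ≈ 4.7 mA, V_CE ≈ 3.4 V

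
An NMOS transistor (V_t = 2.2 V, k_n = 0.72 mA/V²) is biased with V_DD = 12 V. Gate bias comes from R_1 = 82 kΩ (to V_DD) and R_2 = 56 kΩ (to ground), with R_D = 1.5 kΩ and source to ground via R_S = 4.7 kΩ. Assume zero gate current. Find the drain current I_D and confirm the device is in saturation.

I_D ≈ 0.36 mA

V_G = V_DD·R_2/(R_1+R_2) = 12×56/138 = 4.87 V.
Assume saturation: I_D = (k_n/2)(V_GS − V_t)² with V_GS = V_G − I_D·R_S = 4.87 − 4.7·I_D.
Substituting gives 7.95·I_D² − 10·I_D + 2.57 = 0, with roots I_D = 0.356 or 0.905 mA.
The root I_D = 0.905 mA gives V_GS = 0.614 V ≤ V_t, so take I_D = 0.356 mA.
Then V_GS = 3.19 V and V_DS = V_DD − I_D(R_D+R_S) = 12 − 0.356×6.2 = 9.79 V.
Saturation requires V_DS ≥ V_GS − V_t = 0.995 V; 9.79 ≥ 0.995 ✓.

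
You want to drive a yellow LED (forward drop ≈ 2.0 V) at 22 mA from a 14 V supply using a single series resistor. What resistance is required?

R ≈ 0.55 kΩ

The resistor drops V_S − V_D = 14 − 2.0 = 12 V at 22 mA.
R = 12 V / 22 mA = 0.545 kΩ.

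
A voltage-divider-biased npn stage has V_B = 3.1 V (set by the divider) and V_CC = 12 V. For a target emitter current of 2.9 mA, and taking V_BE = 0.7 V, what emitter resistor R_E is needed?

V_E = V_B − V_BE = 3.1 − 0.7 = 2.4 V.
R_E = V_E / I_E = 2.4 / 2.9 = 0.828 kΩ.

R_E ≈ 0.83 kΩ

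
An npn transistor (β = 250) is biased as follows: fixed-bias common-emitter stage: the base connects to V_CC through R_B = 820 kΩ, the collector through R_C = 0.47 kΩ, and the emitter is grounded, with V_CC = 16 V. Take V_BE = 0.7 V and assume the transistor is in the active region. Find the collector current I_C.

Base loop: V_CC = I_B·R_B + V_BE, so I_B = (16 − 0.7)/820 kΩ = 0.0187 mA.
In the active region I_C = β·I_B = 250 × 0.0187 = 4.66 mA.
Collector loop: V_CE = V_CC − I_C·R_C = 16 − 4.66×0.47 = 13.8 V.
Since V_CE = 13.8 V > V_CE(sat) ≈ 0.2 V, the transistor is in the active region as assumed.

I_C ≈ 4.7 mA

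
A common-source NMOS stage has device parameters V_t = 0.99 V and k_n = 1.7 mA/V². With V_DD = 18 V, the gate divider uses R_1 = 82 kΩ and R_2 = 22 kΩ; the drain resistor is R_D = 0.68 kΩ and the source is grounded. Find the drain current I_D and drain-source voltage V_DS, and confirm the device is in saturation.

V_G = V_DD·R_2/(R_1+R_2) = 18×22/104 = 3.81 V. With the source grounded, V_GS = V_G = 3.81 V.
Assume saturation: I_D = (k_n/2)(V_GS − V_t)² = (1.7/2)×(3.81 − 0.99)² = 0.85×2.82² = 6.75 mA.
V_DS = V_DD − I_D·R_D = 18 − 6.75×0.68 = 13.4 V.
Saturation requires V_DS ≥ V_GS − V_t = 2.82 V; 13.4 ≥ 2.82 ✓.

I_D ≈ 6.7 mA, V_DS ≈ 13 V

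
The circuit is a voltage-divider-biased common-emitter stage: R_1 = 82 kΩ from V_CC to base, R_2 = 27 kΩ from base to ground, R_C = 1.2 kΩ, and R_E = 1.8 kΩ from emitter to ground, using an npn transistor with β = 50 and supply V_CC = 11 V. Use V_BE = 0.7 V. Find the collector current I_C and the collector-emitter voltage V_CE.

I_C ≈ 0.9 mA, V_CE ≈ 8.3 V

Thevenize the base divider: V_Th = V_CC·R_2/(R_1+R_2) = 11×27/109 = 2.72 V, R_Th = R_1‖R_2 = 20.3 kΩ.
Base-emitter loop: V_Th = I_B·R_Th + V_BE + (β+1)I_B·R_E, so I_B = (2.72 − 0.7) / (20.3 + 51×1.8) = 0.0181 mA.
I_C = β·I_B = 50×0.0181 = 0.903 mA, and I_E = (β+1)I_B = 0.921 mA.
V_CE = V_CC − I_C·R_C − I_E·R_E = 11 − 0.903×1.2 − 0.921×1.8 = 8.26 V.
V_CE = 8.26 V > 0.2 V confirms active-region operation.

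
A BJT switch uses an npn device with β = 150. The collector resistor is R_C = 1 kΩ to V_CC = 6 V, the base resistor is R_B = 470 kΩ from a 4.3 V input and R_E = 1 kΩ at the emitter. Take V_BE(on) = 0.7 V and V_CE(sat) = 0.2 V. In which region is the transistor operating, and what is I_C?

Assume active. Base-emitter loop: I_B = (V_BB − V_BE)/(R_B + (β+1)R_E) = (4.3 − 0.7)/(470 + 151×1) = 0.0058 mA.
I_C = β·I_B = 150×0.0058 = 0.87 mA.
V_CE = V_CC − I_C·R_C − I_E·R_E = 6 − 0.87×1 − 0.875×1 = 4.26 V > V_CE(sat), so the active-region assumption holds.

active; I_C ≈ 0.87 mA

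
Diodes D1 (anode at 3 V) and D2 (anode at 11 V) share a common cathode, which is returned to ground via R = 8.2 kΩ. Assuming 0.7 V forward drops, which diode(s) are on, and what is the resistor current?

Only D2 conducts; I_R ≈ 1.3 mA

Assume both conduct. Then node N would need to be at both 3−0.7 = 2.3 V and 11−0.7 = 10.3 V, which is impossible.
Assume only D2 conducts: V_N = 11 − 0.7 = 10.3 V, so I_R = 10.3/8.2 = 1.26 mA.
Check D1: its anode-to-cathode voltage is 3 − 10.3 = -7.3 V < 0.7 V, so it is off. The assumption is consistent.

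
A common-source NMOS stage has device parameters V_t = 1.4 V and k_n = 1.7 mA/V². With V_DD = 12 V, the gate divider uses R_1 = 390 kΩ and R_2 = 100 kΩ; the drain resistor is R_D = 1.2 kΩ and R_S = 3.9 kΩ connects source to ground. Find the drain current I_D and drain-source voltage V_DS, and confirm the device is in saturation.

V_G = V_DD·R_2/(R_1+R_2) = 12×100/490 = 2.45 V.
Assume saturation: I_D = (k_n/2)(V_GS − V_t)² with V_GS = V_G − I_D·R_S = 2.45 − 3.9·I_D.
Substituting gives 12.9·I_D² − 7.95·I_D + 0.935 = 0, with roots I_D = 0.158 or 0.457 mA.
The root I_D = 0.457 mA gives V_GS = 0.667 V ≤ V_t, so take I_D = 0.158 mA.
Then V_GS = 1.83 V and V_DS = V_DD − I_D(R_D+R_S) = 12 − 0.158×5.1 = 11.2 V.
Saturation requires V_DS ≥ V_GS − V_t = 0.432 V; 11.2 ≥ 0.432 ✓.

I_D ≈ 0.16 mA, V_DS ≈ 11 V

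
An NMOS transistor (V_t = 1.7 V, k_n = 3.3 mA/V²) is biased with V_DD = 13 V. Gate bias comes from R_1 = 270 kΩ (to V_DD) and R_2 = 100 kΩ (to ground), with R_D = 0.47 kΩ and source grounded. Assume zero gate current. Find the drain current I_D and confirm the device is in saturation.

I_D ≈ 5.4 mA

V_G = V_DD·R_2/(R_1+R_2) = 13×100/370 = 3.51 V. With the source grounded, V_GS = V_G = 3.51 V.
Assume saturation: I_D = (k_n/2)(V_GS − V_t)² = (3.3/2)×(3.51 − 1.7)² = 1.65×1.81² = 5.43 mA.
V_DS = V_DD − I_D·R_D = 13 − 5.43×0.47 = 10.4 V.
Saturation requires V_DS ≥ V_GS − V_t = 1.81 V; 10.4 ≥ 1.81 ✓.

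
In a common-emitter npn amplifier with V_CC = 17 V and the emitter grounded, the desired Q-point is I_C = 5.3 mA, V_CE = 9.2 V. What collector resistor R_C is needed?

R_C ≈ 1.5 kΩ

Collector loop: V_CC = I_C·R_C + V_CE.
R_C = (V_CC − V_CE)/I_C = (17 − 9.2)/5.3 = 1.47 kΩ.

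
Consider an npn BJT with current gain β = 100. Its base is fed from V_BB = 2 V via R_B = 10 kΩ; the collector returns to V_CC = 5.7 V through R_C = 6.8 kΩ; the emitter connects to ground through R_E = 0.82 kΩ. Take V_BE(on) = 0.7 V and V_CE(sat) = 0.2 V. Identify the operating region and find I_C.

Assume active: I_B = (2 − 0.7)/(10 + 101×0.82) = 0.014 mA, I_C = β·I_B = 1.4 mA.
Then V_CE = 5.7 − 1.4×6.8 − 1.41×0.82 = -4.98 V < 0.2 V — the active assumption fails.
Re-solve with V_CE = 0.2 V. KCL at the emitter: V_E/R_E = (V_BB−0.7−V_E)/R_B + (V_CC−0.2−V_E)/R_C, giving V_E = 0.64 V.
I_C = (V_CC − 0.2 − V_E)/R_C = (5.5 − 0.64)/6.8 = 0.715 mA.
Check: I_B = (1.3 − 0.64)/10 = 0.066 mA, and β·I_B = 6.6 mA > I_C, confirming saturation.

saturation; I_C ≈ 0.71 mA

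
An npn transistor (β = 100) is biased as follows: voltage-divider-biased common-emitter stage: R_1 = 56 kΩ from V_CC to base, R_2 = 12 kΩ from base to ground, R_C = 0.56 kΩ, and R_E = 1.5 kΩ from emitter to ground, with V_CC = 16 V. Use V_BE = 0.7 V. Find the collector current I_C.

Thevenize the base divider: V_Th = V_CC·R_2/(R_1+R_2) = 16×12/68 = 2.82 V, R_Th = R_1‖R_2 = 9.88 kΩ.
Base-emitter loop: V_Th = I_B·R_Th + V_BE + (β+1)I_B·R_E, so I_B = (2.82 − 0.7) / (9.88 + 101×1.5) = 0.0132 mA.
I_C = β·I_B = 100×0.0132 = 1.32 mA, and I_E = (β+1)I_B = 1.33 mA.
V_CE = V_CC − I_C·R_C − I_E·R_E = 16 − 1.32×0.56 − 1.33×1.5 = 13.3 V.
V_CE = 13.3 V > 0.2 V confirms active-region operation.

I_C ≈ 1.3 mA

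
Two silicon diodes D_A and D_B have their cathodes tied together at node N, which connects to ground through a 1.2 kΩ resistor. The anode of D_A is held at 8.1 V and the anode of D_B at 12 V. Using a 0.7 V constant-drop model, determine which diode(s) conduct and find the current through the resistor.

Assume both conduct. Then node N would need to be at both 8.1−0.7 = 7.4 V and 12−0.7 = 11.3 V, which is impossible.
Assume only D_B conducts: V_N = 12 − 0.7 = 11.3 V, so I_R = 11.3/1.2 = 9.42 mA.
Check D_A: its anode-to-cathode voltage is 8.1 − 11.3 = -3.2 V < 0.7 V, so it is off. The assumption is consistent.

Only D_B conducts; I_R ≈ 9.4 mA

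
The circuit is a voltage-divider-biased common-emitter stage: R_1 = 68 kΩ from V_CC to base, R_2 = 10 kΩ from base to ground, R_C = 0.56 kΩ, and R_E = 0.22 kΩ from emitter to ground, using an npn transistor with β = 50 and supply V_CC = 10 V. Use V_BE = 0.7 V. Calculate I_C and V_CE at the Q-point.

I_C ≈ 1.5 mA, V_CE ≈ 8.9 V

Thevenize the base divider: V_Th = V_CC·R_2/(R_1+R_2) = 10×10/78 = 1.28 V, R_Th = R_1‖R_2 = 8.72 kΩ.
Base-emitter loop: V_Th = I_B·R_Th + V_BE + (β+1)I_B·R_E, so I_B = (1.28 − 0.7) / (8.72 + 51×0.22) = 0.0292 mA.
I_C = β·I_B = 50×0.0292 = 1.46 mA, and I_E = (β+1)I_B = 1.49 mA.
V_CE = V_CC − I_C·R_C − I_E·R_E = 10 − 1.46×0.56 − 1.49×0.22 = 8.86 V.
V_CE = 8.86 V > 0.2 V confirms active-region operation.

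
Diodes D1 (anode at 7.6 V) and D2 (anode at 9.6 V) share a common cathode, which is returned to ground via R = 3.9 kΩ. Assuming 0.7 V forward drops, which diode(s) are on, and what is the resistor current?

Only D2 conducts; I_R ≈ 2.3 mA

Assume both conduct. Then node N would need to be at both 7.6−0.7 = 6.9 V and 9.6−0.7 = 8.9 V, which is impossible.
Assume only D2 conducts: V_N = 9.6 − 0.7 = 8.9 V, so I_R = 8.9/3.9 = 2.28 mA.
Check D1: its anode-to-cathode voltage is 7.6 − 8.9 = -1.3 V < 0.7 V, so it is off. The assumption is consistent.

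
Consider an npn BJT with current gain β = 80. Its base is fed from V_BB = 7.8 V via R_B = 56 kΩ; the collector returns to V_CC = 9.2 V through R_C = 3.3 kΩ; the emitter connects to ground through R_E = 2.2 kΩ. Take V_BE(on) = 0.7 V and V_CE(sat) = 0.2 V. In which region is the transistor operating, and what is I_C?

Assume active: I_B = (7.8 − 0.7)/(56 + 81×2.2) = 0.0303 mA, I_C = β·I_B = 2.43 mA.
Then V_CE = 9.2 − 2.43×3.3 − 2.46×2.2 = -4.21 V < 0.2 V — the active assumption fails.
Re-solve with V_CE = 0.2 V. KCL at the emitter: V_E/R_E = (V_BB−0.7−V_E)/R_B + (V_CC−0.2−V_E)/R_C, giving V_E = 3.68 V.
I_C = (V_CC − 0.2 − V_E)/R_C = (9 − 3.68)/3.3 = 1.61 mA.
Check: I_B = (7.1 − 3.68)/56 = 0.0611 mA, and β·I_B = 4.88 mA > I_C, confirming saturation.

saturation; I_C ≈ 1.6 mA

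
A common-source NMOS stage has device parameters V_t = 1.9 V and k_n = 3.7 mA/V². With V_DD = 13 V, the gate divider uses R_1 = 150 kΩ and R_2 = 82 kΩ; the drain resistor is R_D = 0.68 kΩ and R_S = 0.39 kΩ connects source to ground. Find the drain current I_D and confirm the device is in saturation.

V_G = V_DD·R_2/(R_1+R_2) = 13×82/232 = 4.59 V.
Assume saturation: I_D = (k_n/2)(V_GS − V_t)² with V_GS = V_G − I_D·R_S = 4.59 − 0.39·I_D.
Substituting gives 0.281·I_D² − 4.89·I_D + 13.4 = 0, with roots I_D = 3.42 or 14 mA.
The root I_D = 14 mA gives V_GS = -0.846 V ≤ V_t, so take I_D = 3.42 mA.
Then V_GS = 3.26 V and V_DS = V_DD − I_D(R_D+R_S) = 13 − 3.42×1.07 = 9.34 V.
Saturation requires V_DS ≥ V_GS − V_t = 1.36 V; 9.34 ≥ 1.36 ✓.

I_D ≈ 3.4 mA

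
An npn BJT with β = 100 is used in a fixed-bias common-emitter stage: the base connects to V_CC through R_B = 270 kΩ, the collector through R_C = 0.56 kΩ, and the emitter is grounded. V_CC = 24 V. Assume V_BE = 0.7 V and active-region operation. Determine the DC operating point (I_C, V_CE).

Base loop: V_CC = I_B·R_B + V_BE, so I_B = (24 − 0.7)/270 kΩ = 0.0863 mA.
In the active region I_C = β·I_B = 100 × 0.0863 = 8.63 mA.
Collector loop: V_CE = V_CC − I_C·R_C = 24 − 8.63×0.56 = 19.2 V.
Since V_CE = 19.2 V > V_CE(sat) ≈ 0.2 V, the transistor is in the active region as assumed.

I_C ≈ 8.6 mA, V_CE ≈ 19 V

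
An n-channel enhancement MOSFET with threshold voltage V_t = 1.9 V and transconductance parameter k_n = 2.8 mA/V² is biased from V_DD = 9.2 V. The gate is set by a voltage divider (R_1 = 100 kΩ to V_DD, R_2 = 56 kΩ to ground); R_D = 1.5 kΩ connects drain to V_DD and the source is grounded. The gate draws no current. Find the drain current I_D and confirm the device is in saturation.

V_G = V_DD·R_2/(R_1+R_2) = 9.2×56/156 = 3.3 V. With the source grounded, V_GS = V_G = 3.3 V.
Assume saturation: I_D = (k_n/2)(V_GS − V_t)² = (2.8/2)×(3.3 − 1.9)² = 1.4×1.4² = 2.75 mA.
V_DS = V_DD − I_D·R_D = 9.2 − 2.75×1.5 = 5.07 V.
Saturation requires V_DS ≥ V_GS − V_t = 1.4 V; 5.07 ≥ 1.4 ✓.

I_D ≈ 2.8 mA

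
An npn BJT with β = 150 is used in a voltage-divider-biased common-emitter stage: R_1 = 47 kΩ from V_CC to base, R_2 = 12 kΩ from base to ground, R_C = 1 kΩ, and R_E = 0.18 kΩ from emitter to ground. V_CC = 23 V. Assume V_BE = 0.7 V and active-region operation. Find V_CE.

V_CE ≈ 3.8 V

Thevenize the base divider: V_Th = V_CC·R_2/(R_1+R_2) = 23×12/59 = 4.68 V, R_Th = R_1‖R_2 = 9.56 kΩ.
Base-emitter loop: V_Th = I_B·R_Th + V_BE + (β+1)I_B·R_E, so I_B = (4.68 − 0.7) / (9.56 + 151×0.18) = 0.108 mA.
I_C = β·I_B = 150×0.108 = 16.2 mA, and I_E = (β+1)I_B = 16.3 mA.
V_CE = V_CC − I_C·R_C − I_E·R_E = 23 − 16.2×1 − 16.3×0.18 = 3.82 V.
V_CE = 3.82 V > 0.2 V confirms active-region operation.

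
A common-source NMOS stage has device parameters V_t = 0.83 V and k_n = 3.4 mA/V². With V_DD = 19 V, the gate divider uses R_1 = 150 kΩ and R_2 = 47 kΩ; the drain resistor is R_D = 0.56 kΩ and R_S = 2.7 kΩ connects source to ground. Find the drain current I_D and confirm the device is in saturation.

I_D ≈ 1.1 mA

V_G = V_DD·R_2/(R_1+R_2) = 19×47/197 = 4.53 V.
Assume saturation: I_D = (k_n/2)(V_GS − V_t)² with V_GS = V_G − I_D·R_S = 4.53 − 2.7·I_D.
Substituting gives 12.4·I_D² − 35·I_D + 23.3 = 0, with roots I_D = 1.08 or 1.75 mA.
The root I_D = 1.75 mA gives V_GS = -0.184 V ≤ V_t, so take I_D = 1.08 mA.
Then V_GS = 1.63 V and V_DS = V_DD − I_D(R_D+R_S) = 19 − 1.08×3.26 = 15.5 V.
Saturation requires V_DS ≥ V_GS − V_t = 0.796 V; 15.5 ≥ 0.796 ✓.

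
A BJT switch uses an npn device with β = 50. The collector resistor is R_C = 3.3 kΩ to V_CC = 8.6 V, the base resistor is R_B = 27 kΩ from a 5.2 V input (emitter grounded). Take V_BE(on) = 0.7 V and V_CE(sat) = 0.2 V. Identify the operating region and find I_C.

Assume active: I_B = (5.2 − 0.7)/27 = 0.167 mA, giving I_C = β·I_B = 8.33 mA.
But then V_CE = 8.6 − 8.33×3.3 = -18.9 V < V_CE(sat) = 0.2 V — impossible in the active region.
So the transistor is saturated. With V_CE = 0.2 V, I_C = (V_CC − 0.2)/R_C = 8.4/3.3 = 2.55 mA.
Check: β·I_B = 8.33 mA > I_C = 2.55 mA, confirming saturation.

saturation; I_C ≈ 2.5 mA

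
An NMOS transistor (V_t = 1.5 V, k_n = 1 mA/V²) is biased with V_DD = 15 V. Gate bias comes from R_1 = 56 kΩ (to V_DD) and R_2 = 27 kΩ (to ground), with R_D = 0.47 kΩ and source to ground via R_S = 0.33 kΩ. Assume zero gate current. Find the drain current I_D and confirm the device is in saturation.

I_D ≈ 2.9 mA

V_G = V_DD·R_2/(R_1+R_2) = 15×27/83 = 4.88 V.
Assume saturation: I_D = (k_n/2)(V_GS − V_t)² with V_GS = V_G − I_D·R_S = 4.88 − 0.33·I_D.
Substituting gives 0.0545·I_D² − 2.12·I_D + 5.71 = 0, with roots I_D = 2.92 or 35.9 mA.
The root I_D = 35.9 mA gives V_GS = -6.98 V ≤ V_t, so take I_D = 2.92 mA.
Then V_GS = 3.92 V and V_DS = V_DD − I_D(R_D+R_S) = 15 − 2.92×0.8 = 12.7 V.
Saturation requires V_DS ≥ V_GS − V_t = 2.42 V; 12.7 ≥ 2.42 ✓.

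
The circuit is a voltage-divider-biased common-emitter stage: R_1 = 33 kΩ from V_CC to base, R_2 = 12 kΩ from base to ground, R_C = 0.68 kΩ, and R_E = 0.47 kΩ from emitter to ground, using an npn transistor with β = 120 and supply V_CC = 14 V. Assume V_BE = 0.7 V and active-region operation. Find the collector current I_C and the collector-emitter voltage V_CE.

I_C ≈ 5.5 mA, V_CE ≈ 7.6 V

Thevenize the base divider: V_Th = V_CC·R_2/(R_1+R_2) = 14×12/45 = 3.73 V, R_Th = R_1‖R_2 = 8.8 kΩ.
Base-emitter loop: V_Th = I_B·R_Th + V_BE + (β+1)I_B·R_E, so I_B = (3.73 − 0.7) / (8.8 + 121×0.47) = 0.0462 mA.
I_C = β·I_B = 120×0.0462 = 5.54 mA, and I_E = (β+1)I_B = 5.59 mA.
V_CE = V_CC − I_C·R_C − I_E·R_E = 14 − 5.54×0.68 − 5.59×0.47 = 7.6 V.
V_CE = 7.6 V > 0.2 V confirms active-region operation.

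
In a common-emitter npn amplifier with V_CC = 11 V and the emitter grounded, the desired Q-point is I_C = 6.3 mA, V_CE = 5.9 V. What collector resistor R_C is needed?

R_C ≈ 0.81 kΩ

Collector loop: V_CC = I_C·R_C + V_CE.
R_C = (V_CC − V_CE)/I_C = (11 − 5.9)/6.3 = 0.81 kΩ.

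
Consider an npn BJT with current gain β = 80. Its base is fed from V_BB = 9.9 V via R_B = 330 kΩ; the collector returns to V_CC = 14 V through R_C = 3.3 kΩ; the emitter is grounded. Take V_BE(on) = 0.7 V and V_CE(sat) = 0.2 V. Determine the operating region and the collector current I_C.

active; I_C ≈ 2.2 mA

Assume active. Base-emitter loop: I_B = (V_BB − V_BE)/R_B = (9.9 − 0.7)/330 = 0.0279 mA.
I_C = β·I_B = 80×0.0279 = 2.23 mA.
V_CE = V_CC − I_C·R_C = 14 − 2.23×3.3 = 6.64 V > V_CE(sat), so the active-region assumption holds.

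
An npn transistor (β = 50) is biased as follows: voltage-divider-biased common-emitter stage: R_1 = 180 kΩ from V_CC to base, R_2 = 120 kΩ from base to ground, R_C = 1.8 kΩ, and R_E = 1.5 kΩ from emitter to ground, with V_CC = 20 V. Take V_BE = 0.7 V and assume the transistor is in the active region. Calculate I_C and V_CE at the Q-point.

I_C ≈ 2.5 mA, V_CE ≈ 12 V

Thevenize the base divider: V_Th = V_CC·R_2/(R_1+R_2) = 20×120/300 = 8 V, R_Th = R_1‖R_2 = 72 kΩ.
Base-emitter loop: V_Th = I_B·R_Th + V_BE + (β+1)I_B·R_E, so I_B = (8 − 0.7) / (72 + 51×1.5) = 0.0492 mA.
I_C = β·I_B = 50×0.0492 = 2.46 mA, and I_E = (β+1)I_B = 2.51 mA.
V_CE = V_CC − I_C·R_C − I_E·R_E = 20 − 2.46×1.8 − 2.51×1.5 = 11.8 V.
V_CE = 11.8 V > 0.2 V confirms active-region operation.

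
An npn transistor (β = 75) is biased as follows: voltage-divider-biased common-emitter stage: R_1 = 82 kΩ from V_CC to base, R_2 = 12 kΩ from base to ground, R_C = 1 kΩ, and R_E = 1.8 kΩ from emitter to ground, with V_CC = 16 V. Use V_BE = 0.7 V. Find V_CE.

Thevenize the base divider: V_Th = V_CC·R_2/(R_1+R_2) = 16×12/94 = 2.04 V, R_Th = R_1‖R_2 = 10.5 kΩ.
Base-emitter loop: V_Th = I_B·R_Th + V_BE + (β+1)I_B·R_E, so I_B = (2.04 − 0.7) / (10.5 + 76×1.8) = 0.00912 mA.
I_C = β·I_B = 75×0.00912 = 0.684 mA, and I_E = (β+1)I_B = 0.693 mA.
V_CE = V_CC − I_C·R_C − I_E·R_E = 16 − 0.684×1 − 0.693×1.8 = 14.1 V.
V_CE = 14.1 V > 0.2 V confirms active-region operation.

V_CE ≈ 14 V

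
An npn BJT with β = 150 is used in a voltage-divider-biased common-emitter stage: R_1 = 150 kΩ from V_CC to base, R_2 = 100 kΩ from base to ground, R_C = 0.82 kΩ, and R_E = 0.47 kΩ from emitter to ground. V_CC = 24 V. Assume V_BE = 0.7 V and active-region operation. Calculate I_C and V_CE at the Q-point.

Thevenize the base divider: V_Th = V_CC·R_2/(R_1+R_2) = 24×100/250 = 9.6 V, R_Th = R_1‖R_2 = 60 kΩ.
Base-emitter loop: V_Th = I_B·R_Th + V_BE + (β+1)I_B·R_E, so I_B = (9.6 − 0.7) / (60 + 151×0.47) = 0.068 mA.
I_C = β·I_B = 150×0.068 = 10.2 mA, and I_E = (β+1)I_B = 10.3 mA.
V_CE = V_CC − I_C·R_C − I_E·R_E = 24 − 10.2×0.82 − 10.3×0.47 = 10.8 V.
V_CE = 10.8 V > 0.2 V confirms active-region operation.

I_C ≈ 10 mA, V_CE ≈ 11 V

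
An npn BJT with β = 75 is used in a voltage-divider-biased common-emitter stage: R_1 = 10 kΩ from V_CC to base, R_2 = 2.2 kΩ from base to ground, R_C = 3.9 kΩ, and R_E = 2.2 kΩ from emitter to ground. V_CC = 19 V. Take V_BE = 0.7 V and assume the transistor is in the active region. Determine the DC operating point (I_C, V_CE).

Thevenize the base divider: V_Th = V_CC·R_2/(R_1+R_2) = 19×2.2/12.2 = 3.43 V, R_Th = R_1‖R_2 = 1.8 kΩ.
Base-emitter loop: V_Th = I_B·R_Th + V_BE + (β+1)I_B·R_E, so I_B = (3.43 − 0.7) / (1.8 + 76×2.2) = 0.0161 mA.
I_C = β·I_B = 75×0.0161 = 1.21 mA, and I_E = (β+1)I_B = 1.23 mA.
V_CE = V_CC − I_C·R_C − I_E·R_E = 19 − 1.21×3.9 − 1.23×2.2 = 11.6 V.
V_CE = 11.6 V > 0.2 V confirms active-region operation.

I_C ≈ 1.2 mA, V_CE ≈ 12 V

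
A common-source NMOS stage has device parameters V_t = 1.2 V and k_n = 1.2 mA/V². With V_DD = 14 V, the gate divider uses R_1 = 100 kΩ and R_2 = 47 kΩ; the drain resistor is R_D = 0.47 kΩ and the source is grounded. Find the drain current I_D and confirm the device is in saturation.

I_D ≈ 6.4 mA

V_G = V_DD·R_2/(R_1+R_2) = 14×47/147 = 4.48 V. With the source grounded, V_GS = V_G = 4.48 V.
Assume saturation: I_D = (k_n/2)(V_GS − V_t)² = (1.2/2)×(4.48 − 1.2)² = 0.6×3.28² = 6.44 mA.
V_DS = V_DD − I_D·R_D = 14 − 6.44×0.47 = 11 V.
Saturation requires V_DS ≥ V_GS − V_t = 3.28 V; 11 ≥ 3.28 ✓.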